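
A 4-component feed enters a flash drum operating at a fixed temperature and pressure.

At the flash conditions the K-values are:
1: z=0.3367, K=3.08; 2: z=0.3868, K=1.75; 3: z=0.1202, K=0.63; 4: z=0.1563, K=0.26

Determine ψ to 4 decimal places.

Material balance + equilibrium reduce to Σ zᵢ(Kᵢ−1)/(1+ψ(Kᵢ−1)) = 0.
Check two-phase: ΣzᵢKᵢ = 1.8303 > 1 and Σzᵢ/Kᵢ = 1.1223 > 1, so g(0) = 0.8303 > 0 and g(1) = -0.1223 < 0.
Newton iteration, ψ⁰ = 0.5:
  ψ = 0.5000: g = 0.31612, g' = -0.7055 → ψ = 0.9481
  ψ = 0.9481: g = -0.05088, g' = -1.2393 → ψ = 0.9070
  ψ = 0.9070: g = -0.00343, g' = -1.0808 → ψ = 0.9038
Converged at ψ = 0.9038.

ψ = 0.9038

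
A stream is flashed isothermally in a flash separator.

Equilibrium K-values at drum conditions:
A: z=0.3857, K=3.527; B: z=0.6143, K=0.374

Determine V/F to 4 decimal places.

V/F = 0.3730

Rachford–Rice: g(V/F) = Σ zᵢ(Kᵢ−1)/(1+V/F(Kᵢ−1)) = 0.
Check two-phase: ΣzᵢKᵢ = 1.5901 > 1 and Σzᵢ/Kᵢ = 1.7519 > 1, so g(0) = 0.5901 > 0 and g(1) = -0.7519 < 0.
Binary case is linear: z₁(K₁−1)(1+V/F(K₂−1)) + z₂(K₂−1)(1+V/F(K₁−1)) = 0
⇒ V/F = [z₁(K₁−1)+z₂(K₂−1)] / [−(K₁−1)(K₂−1)] = 0.59011/1.58190 = 0.3730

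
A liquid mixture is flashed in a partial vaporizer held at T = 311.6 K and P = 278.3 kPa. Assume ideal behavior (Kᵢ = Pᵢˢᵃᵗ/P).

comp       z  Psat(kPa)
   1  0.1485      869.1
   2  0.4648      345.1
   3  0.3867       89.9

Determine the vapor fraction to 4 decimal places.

ψ = 0.2431

Raoult's law: Kᵢ = Pᵢˢᵃᵗ/P = Pᵢˢᵃᵗ/278.3.
  K_1 = 869.1/278.3 = 3.122889, K_2 = 345.1/278.3 = 1.240029, K_3 = 89.9/278.3 = 0.323033
Newton–Raphson from ψ = 0.69:
  ψ = 0.6900: g = -0.26764, g' = -0.7539 → ψ = 0.3350
  ψ = 0.3350: g = -0.05108, g' = -0.5479 → ψ = 0.2418
  ψ = 0.2418: g = 0.00075, g' = -0.5695 → ψ = 0.2431
Converged at ψ = 0.2431.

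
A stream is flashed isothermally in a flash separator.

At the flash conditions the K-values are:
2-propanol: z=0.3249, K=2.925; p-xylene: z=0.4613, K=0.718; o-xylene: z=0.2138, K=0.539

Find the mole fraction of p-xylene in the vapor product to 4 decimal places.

y_p-xylene = 0.3978

Rachford–Rice: g(ψ) = Σ zᵢ(Kᵢ−1)/(1+ψ(Kᵢ−1)) = 0.
Feasibility: ΣzᵢKᵢ = 1.3968, Σzᵢ/Kᵢ = 1.1502 — both > 1, two phases present.
Newton iteration, ψ⁰ = 0.5:
  ψ = 0.5000: g = 0.03917, g' = -0.4391 → ψ = 0.5892
  ψ = 0.5892: g = 0.00172, g' = -0.4027 → ψ = 0.5935
Converged at ψ = 0.5935.
Compositions from xᵢ = zᵢ/(1+ψ(Kᵢ−1)), yᵢ = Kᵢxᵢ:
  2-propanol: x = 0.1516, y = 0.4436
  p-xylene: x = 0.5540, y = 0.3978
  o-xylene: x = 0.2943, y = 0.1586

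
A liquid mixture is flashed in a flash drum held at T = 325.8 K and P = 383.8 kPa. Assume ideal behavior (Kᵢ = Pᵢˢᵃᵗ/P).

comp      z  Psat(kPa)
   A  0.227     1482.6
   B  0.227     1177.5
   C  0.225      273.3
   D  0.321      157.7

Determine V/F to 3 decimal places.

V/F = 0.707

Raoult's law: Kᵢ = Pᵢˢᵃᵗ/P = Pᵢˢᵃᵗ/383.8.
  K_A = 1482.6/383.8 = 3.86295, K_B = 1177.5/383.8 = 3.06800, K_C = 273.3/383.8 = 0.71209, K_D = 157.7/383.8 = 0.41089
Rachford–Rice: g(V/F) = Σ zᵢ(Kᵢ−1)/(1+V/F(Kᵢ−1)) = 0.
g(0) = ΣzᵢKᵢ − 1 = 0.865 and g(1) = 1 − Σzᵢ/Kᵢ = -0.230, so a root lies in (0, 1).
Newton iteration, V/F⁰ = 0.47:
  V/F = 0.470: g = 0.1787, g' = -0.826 → V/F = 0.686
  V/F = 0.686: g = 0.0150, g' = -0.720 → V/F = 0.707
Converged at V/F = 0.707.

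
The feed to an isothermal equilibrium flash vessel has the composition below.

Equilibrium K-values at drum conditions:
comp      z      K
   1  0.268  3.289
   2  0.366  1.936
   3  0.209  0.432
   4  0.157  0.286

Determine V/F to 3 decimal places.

V/F = 0.726

Rachford–Rice: g(V/F) = Σ zᵢ(Kᵢ−1)/(1+V/F(Kᵢ−1)) = 0.
g(0) = ΣzᵢKᵢ − 1 = 0.725 and g(1) = 1 − Σzᵢ/Kᵢ = -0.303, so a root lies in (0, 1).
Newton–Raphson from V/F = 0.46:
  V/F = 0.460: g = 0.2107, g' = -0.791 → V/F = 0.726
Converged at V/F = 0.726.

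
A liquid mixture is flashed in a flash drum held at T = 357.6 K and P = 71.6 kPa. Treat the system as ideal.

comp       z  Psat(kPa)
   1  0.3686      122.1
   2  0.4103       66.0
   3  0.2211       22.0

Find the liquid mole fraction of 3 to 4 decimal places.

Raoult's law: Kᵢ = Pᵢˢᵃᵗ/P = Pᵢˢᵃᵗ/71.6.
  K_1 = 122.1/71.6 = 1.705307, K_2 = 66.0/71.6 = 0.921788, K_3 = 22.0/71.6 = 0.307263
Material balance + equilibrium reduce to Σ zᵢ(Kᵢ−1)/(1+ψ(Kᵢ−1)) = 0.
Check two-phase: ΣzᵢKᵢ = 1.0747 > 1 and Σzᵢ/Kᵢ = 1.3808 > 1, so g(0) = 0.0747 > 0 and g(1) = -0.3808 < 0.
Newton–Raphson from ψ = 0.5:
  ψ = 0.5000: g = -0.07553, g' = -0.3513 → ψ = 0.2850
  ψ = 0.2850: g = -0.00720, g' = -0.2945 → ψ = 0.2605
  ψ = 0.2605: g = -0.00004, g' = -0.2915 → ψ = 0.2604
Converged at ψ = 0.2604.
Compositions from xᵢ = zᵢ/(1+ψ(Kᵢ−1)), yᵢ = Kᵢxᵢ:
  1: x = 0.3114, y = 0.5310
  2: x = 0.4188, y = 0.3861
  3: x = 0.2698, y = 0.0829

x_3 = 0.2698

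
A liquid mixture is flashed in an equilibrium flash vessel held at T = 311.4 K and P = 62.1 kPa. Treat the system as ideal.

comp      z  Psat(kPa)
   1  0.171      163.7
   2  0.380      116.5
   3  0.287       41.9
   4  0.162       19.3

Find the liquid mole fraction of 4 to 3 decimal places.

Raoult's law: Kᵢ = Pᵢˢᵃᵗ/P = Pᵢˢᵃᵗ/62.1.
  K_1 = 163.7/62.1 = 2.63607, K_2 = 116.5/62.1 = 1.87601, K_3 = 41.9/62.1 = 0.67472, K_4 = 19.3/62.1 = 0.31079
Let ψ = V/F and solve Σ zᵢ(Kᵢ−1)/(1+ψ(Kᵢ−1)) = 0.
Feasibility: ΣzᵢKᵢ = 1.408, Σzᵢ/Kᵢ = 1.214 — both > 1, two phases present.
Newton–Raphson from ψ = 0.55:
  ψ = 0.550: g = 0.0784, g' = -0.504 → ψ = 0.705
  ψ = 0.705: g = -0.0029, g' = -0.553 → ψ = 0.700
Converged at ψ = 0.700.
Compositions from xᵢ = zᵢ/(1+ψ(Kᵢ−1)), yᵢ = Kᵢxᵢ:
  1: x = 0.080, y = 0.210
  2: x = 0.236, y = 0.442
  3: x = 0.372, y = 0.251
  4: x = 0.313, y = 0.097

x_4 = 0.313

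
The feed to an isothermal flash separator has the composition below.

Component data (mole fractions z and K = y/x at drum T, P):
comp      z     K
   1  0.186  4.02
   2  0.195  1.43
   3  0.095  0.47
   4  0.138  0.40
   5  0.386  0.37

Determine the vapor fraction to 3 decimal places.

Material balance + equilibrium reduce to Σ zᵢ(Kᵢ−1)/(1+ψ(Kᵢ−1)) = 0.
Check two-phase: ΣzᵢKᵢ = 1.269 > 1 and Σzᵢ/Kᵢ = 1.773 > 1, so g(0) = 0.269 > 0 and g(1) = -0.773 < 0.
Iterate (Newton) starting at ψ = 0.38:
  ψ = 0.380: g = -0.1564, g' = -0.784 → ψ = 0.181
  ψ = 0.181: g = 0.0183, g' = -1.031 → ψ = 0.198
  ψ = 0.198: g = 0.0004, g' = -0.991 → ψ = 0.199
Converged at ψ = 0.199.

ψ = 0.199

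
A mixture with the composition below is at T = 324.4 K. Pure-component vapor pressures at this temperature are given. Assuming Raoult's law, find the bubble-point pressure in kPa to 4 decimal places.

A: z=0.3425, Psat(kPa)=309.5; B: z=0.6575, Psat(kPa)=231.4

Pbub = 258.1492 kPa

At the bubble point ψ → 0, so ΣzᵢKᵢ = 1 with Kᵢ = Pᵢˢᵃᵗ/P ⇒ P = ΣzᵢPᵢˢᵃᵗ.
P = 0.3425·309.5 + 0.6575·231.4 = 258.1492 kPa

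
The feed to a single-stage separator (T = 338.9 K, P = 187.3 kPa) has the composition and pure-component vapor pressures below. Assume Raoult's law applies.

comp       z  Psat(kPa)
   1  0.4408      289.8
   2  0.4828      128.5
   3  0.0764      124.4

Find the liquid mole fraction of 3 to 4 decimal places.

Raoult's law: Kᵢ = Pᵢˢᵃᵗ/P = Pᵢˢᵃᵗ/187.3.
  K_1 = 289.8/187.3 = 1.547250, K_2 = 128.5/187.3 = 0.686065, K_3 = 124.4/187.3 = 0.664175
Material balance + equilibrium reduce to Σ zᵢ(Kᵢ−1)/(1+V/F(Kᵢ−1)) = 0.
Feasibility: ΣzᵢKᵢ = 1.0640, Σzᵢ/Kᵢ = 1.1036 — both > 1, two phases present.
Newton–Raphson from V/F = 0.59:
  V/F = 0.5900: g = -0.03567, g' = -0.1605 → V/F = 0.3678
  V/F = 0.3678: g = 0.00019, g' = -0.1635 → V/F = 0.3689
Converged at V/F = 0.3689.
Compositions from xᵢ = zᵢ/(1+V/F(Kᵢ−1)), yᵢ = Kᵢxᵢ:
  1: x = 0.3668, y = 0.5675
  2: x = 0.5460, y = 0.3746
  3: x = 0.0872, y = 0.0579

x_3 = 0.0872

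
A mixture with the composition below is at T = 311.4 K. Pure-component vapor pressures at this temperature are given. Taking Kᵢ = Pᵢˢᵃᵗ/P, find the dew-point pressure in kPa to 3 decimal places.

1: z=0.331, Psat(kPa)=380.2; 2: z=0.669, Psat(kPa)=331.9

At the dew point ψ → 1, so Σzᵢ/Kᵢ = 1 with Kᵢ = Pᵢˢᵃᵗ/P ⇒ 1/P = Σzᵢ/Pᵢˢᵃᵗ.
1/P = 0.331/380.2 + 0.669/331.9 = 0.002886 ⇒ P = 346.469 kPa

Pdew = 346.469 kPa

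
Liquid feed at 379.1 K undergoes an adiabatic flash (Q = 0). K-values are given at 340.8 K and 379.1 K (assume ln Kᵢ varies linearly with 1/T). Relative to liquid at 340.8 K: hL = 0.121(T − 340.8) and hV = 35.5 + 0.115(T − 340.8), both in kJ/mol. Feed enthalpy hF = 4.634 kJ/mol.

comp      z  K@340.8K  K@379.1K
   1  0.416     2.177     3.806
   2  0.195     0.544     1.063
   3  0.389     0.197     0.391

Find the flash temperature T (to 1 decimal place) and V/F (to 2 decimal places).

T = 341.9 K, V/F = 0.13

Adiabatic flash: solve Rachford–Rice at each trial T, then check hF = ψ·hV(T) + (1−ψ)·hL(T).
  T = 340.8 K: K = (2.177, 0.544, 0.197), RR gives ψ = 0.107, H_out = 3.783 kJ/mol
  T = 379.1 K: K = (3.806, 1.063, 0.391), RR gives ψ = 0.691, H_out = 29.003 kJ/mol
  T = 360.0 K: K = (2.924, 0.775, 0.283), RR gives ψ = 0.414, H_out = 16.985 kJ/mol
  T = 350.4 K: K = (2.533, 0.652, 0.237), RR gives ψ = 0.273, H_out = 10.836 kJ/mol
  T = 345.6 K: K = (2.351, 0.596, 0.216), RR gives ψ = 0.195, H_out = 7.481 kJ/mol
  T = 343.2 K: K = (2.263, 0.570, 0.207), RR gives ψ = 0.152, H_out = 5.685 kJ/mol
Linear interpolation between T = 340.8 (H_out = 3.783) and T = 343.2 (H_out = 5.685) on hF = 4.634 gives T ≈ 341.9 K, at which ψ = 0.13.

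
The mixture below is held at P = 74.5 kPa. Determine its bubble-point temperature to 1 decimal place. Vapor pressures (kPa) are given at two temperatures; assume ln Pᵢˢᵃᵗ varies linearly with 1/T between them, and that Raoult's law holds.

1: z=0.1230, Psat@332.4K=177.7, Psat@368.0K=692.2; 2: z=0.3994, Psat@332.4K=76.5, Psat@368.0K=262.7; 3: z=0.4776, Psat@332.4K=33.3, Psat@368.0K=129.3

T = 334.6 K

Bubble-point temperature: ΣzᵢPᵢˢᵃᵗ(T) = P. Interpolate ln Pᵢˢᵃᵗ = aᵢ + bᵢ/T.
  T = 332.4 K: ΣzᵢPᵢˢᵃᵗ = 68.32 kPa
  T = 368.0 K: ΣzᵢPᵢˢᵃᵗ = 251.82 kPa
  T = 350.2 K: ΣzᵢPᵢˢᵃᵗ = 135.52 kPa
  T = 341.3 K: ΣzᵢPᵢˢᵃᵗ = 97.07 kPa
  T = 336.9 K: ΣzᵢPᵢˢᵃᵗ = 81.78 kPa
  T = 334.6 K: ΣzᵢPᵢˢᵃᵗ = 74.64 kPa
Interpolating between 332.4 K and 334.6 K gives T ≈ 334.6 K.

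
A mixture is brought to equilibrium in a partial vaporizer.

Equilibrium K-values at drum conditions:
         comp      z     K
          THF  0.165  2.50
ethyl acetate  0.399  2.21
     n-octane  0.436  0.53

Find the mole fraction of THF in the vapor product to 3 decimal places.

Rachford–Rice: g(β) = Σ zᵢ(Kᵢ−1)/(1+β(Kᵢ−1)) = 0.
Feasibility: ΣzᵢKᵢ = 1.525, Σzᵢ/Kᵢ = 1.069 — both > 1, two phases present.
Newton iteration, β⁰ = 0.5:
  β = 0.500: g = 0.1744, g' = -0.513 → β = 0.840
  β = 0.840: g = 0.0103, g' = -0.479 → β = 0.862
Converged at β = 0.862.
Compositions from xᵢ = zᵢ/(1+β(Kᵢ−1)), yᵢ = Kᵢxᵢ:
  THF: x = 0.072, y = 0.180
  ethyl acetate: x = 0.195, y = 0.432
  n-octane: x = 0.733, y = 0.388

y_THF = 0.180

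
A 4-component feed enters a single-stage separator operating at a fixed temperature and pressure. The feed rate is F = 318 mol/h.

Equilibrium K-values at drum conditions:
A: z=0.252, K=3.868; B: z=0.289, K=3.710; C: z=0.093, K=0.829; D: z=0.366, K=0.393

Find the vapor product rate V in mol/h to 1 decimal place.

V = 260.0 mol/h

Let β = V/F and solve Σ zᵢ(Kᵢ−1)/(1+β(Kᵢ−1)) = 0.
Feasibility: ΣzᵢKᵢ = 2.268, Σzᵢ/Kᵢ = 1.187 — both > 1, two phases present.
Newton–Raphson from β = 0.5:
  β = 0.500: g = 0.2931, g' = -1.014 → β = 0.789
  β = 0.789: g = 0.0262, g' = -0.911 → β = 0.818
Converged at β = 0.818.
Then V = β·F = 0.8177·318 = 260.0 mol/h and L = F − V = 58.0 mol/h.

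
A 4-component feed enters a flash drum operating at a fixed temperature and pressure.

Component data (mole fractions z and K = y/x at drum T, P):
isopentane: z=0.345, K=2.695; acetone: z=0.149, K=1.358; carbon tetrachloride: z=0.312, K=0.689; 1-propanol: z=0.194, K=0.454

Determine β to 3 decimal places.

β = 0.735

Material balance + equilibrium reduce to Σ zᵢ(Kᵢ−1)/(1+β(Kᵢ−1)) = 0.
Check two-phase: ΣzᵢKᵢ = 1.435 > 1 and Σzᵢ/Kᵢ = 1.118 > 1, so g(0) = 0.435 > 0 and g(1) = -0.118 < 0.
Iterate (Newton) starting at β = 0.3:
  β = 0.300: g = 0.2021, g' = -0.571 → β = 0.654
  β = 0.654: g = 0.0339, g' = -0.423 → β = 0.734
  β = 0.734: g = 0.0002, g' = -0.421 → β = 0.735
Converged at β = 0.735.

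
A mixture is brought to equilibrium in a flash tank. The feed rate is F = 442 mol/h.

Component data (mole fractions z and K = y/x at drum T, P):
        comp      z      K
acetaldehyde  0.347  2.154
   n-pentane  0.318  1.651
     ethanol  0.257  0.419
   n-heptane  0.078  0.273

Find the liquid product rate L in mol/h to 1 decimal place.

L = 135.0 mol/h

Newton iteration, V/F⁰ = 0.55:
  V/F = 0.550: g = 0.0835, g' = -0.548 → V/F = 0.702
  V/F = 0.702: g = -0.0049, g' = -0.624 → V/F = 0.695
  V/F = 0.695: g = -0.0000, g' = -0.618 → V/F = 0.694
Converged at V/F = 0.694.
Then V = V/F·F = 0.6945·442 = 307.0 mol/h and L = F − V = 135.0 mol/h.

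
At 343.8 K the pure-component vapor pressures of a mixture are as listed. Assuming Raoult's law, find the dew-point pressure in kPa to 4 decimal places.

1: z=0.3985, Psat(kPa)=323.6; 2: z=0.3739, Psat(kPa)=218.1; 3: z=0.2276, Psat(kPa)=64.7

At the dew point ψ → 1, so Σzᵢ/Kᵢ = 1 with Kᵢ = Pᵢˢᵃᵗ/P ⇒ 1/P = Σzᵢ/Pᵢˢᵃᵗ.
1/P = 0.3985/323.6 + 0.3739/218.1 + 0.2276/64.7 = 0.0064636 ⇒ P = 154.7129 kPa

Pdew = 154.7129 kPa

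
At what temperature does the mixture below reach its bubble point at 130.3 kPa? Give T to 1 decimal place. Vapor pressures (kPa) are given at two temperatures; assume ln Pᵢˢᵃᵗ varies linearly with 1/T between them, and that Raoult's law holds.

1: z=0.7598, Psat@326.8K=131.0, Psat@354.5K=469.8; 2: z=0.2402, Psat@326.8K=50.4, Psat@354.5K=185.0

Bubble-point temperature: ΣzᵢPᵢˢᵃᵗ(T) = P. Interpolate ln Pᵢˢᵃᵗ = aᵢ + bᵢ/T.
  T = 326.8 K: ΣzᵢPᵢˢᵃᵗ = 111.64 kPa
  T = 354.5 K: ΣzᵢPᵢˢᵃᵗ = 401.39 kPa
  T = 340.6 K: ΣzᵢPᵢˢᵃᵗ = 216.76 kPa
  T = 333.7 K: ΣzᵢPᵢˢᵃᵗ = 156.63 kPa
  T = 330.2 K: ΣzᵢPᵢˢᵃᵗ = 132.15 kPa
  T = 328.5 K: ΣzᵢPᵢˢᵃᵗ = 121.51 kPa
Interpolating between 328.5 K and 330.2 K gives T ≈ 329.9 K.

T = 329.9 K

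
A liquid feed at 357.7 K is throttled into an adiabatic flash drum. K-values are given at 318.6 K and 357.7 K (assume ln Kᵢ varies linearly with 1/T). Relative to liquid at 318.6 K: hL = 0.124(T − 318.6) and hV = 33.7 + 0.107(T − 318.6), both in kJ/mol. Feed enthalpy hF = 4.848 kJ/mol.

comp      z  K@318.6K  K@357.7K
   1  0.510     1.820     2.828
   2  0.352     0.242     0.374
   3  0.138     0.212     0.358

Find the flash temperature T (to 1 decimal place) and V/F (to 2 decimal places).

T = 322.1 K, V/F = 0.13

Adiabatic flash: solve Rachford–Rice at each trial T, then check hF = ψ·hV(T) + (1−ψ)·hL(T).
  T = 318.6 K: K = (1.820, 0.242, 0.212), RR gives ψ = 0.068, H_out = 2.286 kJ/mol
  T = 357.7 K: K = (2.828, 0.374, 0.358), RR gives ψ = 0.541, H_out = 22.713 kJ/mol
  T = 338.1 K: K = (2.296, 0.304, 0.280), RR gives ψ = 0.348, H_out = 14.028 kJ/mol
  T = 328.4 K: K = (2.053, 0.273, 0.245), RR gives ψ = 0.228, H_out = 8.863 kJ/mol
  T = 323.5 K: K = (1.935, 0.257, 0.228), RR gives ψ = 0.155, H_out = 5.807 kJ/mol
  T = 321.1 K: K = (1.878, 0.250, 0.220), RR gives ψ = 0.114, H_out = 4.151 kJ/mol
Linear interpolation between T = 321.1 (H_out = 4.151) and T = 323.5 (H_out = 5.807) on hF = 4.848 gives T ≈ 322.1 K, at which ψ = 0.13.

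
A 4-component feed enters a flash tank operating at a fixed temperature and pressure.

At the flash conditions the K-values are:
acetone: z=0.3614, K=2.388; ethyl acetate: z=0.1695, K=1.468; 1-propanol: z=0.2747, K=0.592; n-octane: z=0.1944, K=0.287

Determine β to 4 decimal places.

β = 0.5073

Let β = V/F and solve Σ zᵢ(Kᵢ−1)/(1+β(Kᵢ−1)) = 0.
Feasibility: ΣzᵢKᵢ = 1.3303, Σzᵢ/Kᵢ = 1.4082 — both > 1, two phases present.
Newton–Raphson from β = 0.31:
  β = 0.3100: g = 0.11375, g' = -0.5915 → β = 0.5023
  β = 0.5023: g = 0.00286, g' = -0.5783 → β = 0.5073
Converged at β = 0.5073.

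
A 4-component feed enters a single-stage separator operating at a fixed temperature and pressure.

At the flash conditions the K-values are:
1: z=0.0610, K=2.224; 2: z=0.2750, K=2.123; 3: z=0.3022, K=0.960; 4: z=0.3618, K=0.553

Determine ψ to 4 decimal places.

ψ = 0.5799

Newton–Raphson from ψ = 0.5:
  ψ = 0.5000: g = 0.02348, g' = -0.2978 → ψ = 0.5789
  ψ = 0.5789: g = 0.00031, g' = -0.2908 → ψ = 0.5799
Converged at ψ = 0.5799.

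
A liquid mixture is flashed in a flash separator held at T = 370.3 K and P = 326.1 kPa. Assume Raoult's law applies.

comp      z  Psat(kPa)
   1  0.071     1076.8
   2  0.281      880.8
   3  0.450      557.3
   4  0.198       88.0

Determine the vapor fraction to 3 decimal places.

ψ = 0.913

Raoult's law: Kᵢ = Pᵢˢᵃᵗ/P = Pᵢˢᵃᵗ/326.1.
  K_1 = 1076.8/326.1 = 3.30205, K_2 = 880.8/326.1 = 2.70101, K_3 = 557.3/326.1 = 1.70898, K_4 = 88.0/326.1 = 0.26986
Rachford–Rice: g(ψ) = Σ zᵢ(Kᵢ−1)/(1+ψ(Kᵢ−1)) = 0.
Check two-phase: ΣzᵢKᵢ = 1.816 > 1 and Σzᵢ/Kᵢ = 1.123 > 1, so g(0) = 0.816 > 0 and g(1) = -0.123 < 0.
Iterate (Newton) starting at ψ = 0.58:
  ψ = 0.580: g = 0.2859, g' = -0.706 → ψ = 0.985
  ψ = 0.985: g = -0.0981, g' = -1.565 → ψ = 0.922
  ψ = 0.922: g = -0.0112, g' = -1.234 → ψ = 0.913
Converged at ψ = 0.913.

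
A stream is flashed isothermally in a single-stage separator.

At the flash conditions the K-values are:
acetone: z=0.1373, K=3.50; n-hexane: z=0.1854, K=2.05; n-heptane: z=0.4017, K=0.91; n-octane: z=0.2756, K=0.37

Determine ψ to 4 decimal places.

ψ = 0.4775

Material balance + equilibrium reduce to Σ zᵢ(Kᵢ−1)/(1+ψ(Kᵢ−1)) = 0.
Check two-phase: ΣzᵢKᵢ = 1.3281 > 1 and Σzᵢ/Kᵢ = 1.3160 > 1, so g(0) = 0.3281 > 0 and g(1) = -0.3160 < 0.
Newton iteration, ψ⁰ = 0.31:
  ψ = 0.3100: g = 0.08729, g' = -0.5611 → ψ = 0.4656
  ψ = 0.4656: g = 0.00595, g' = -0.4980 → ψ = 0.4775
Converged at ψ = 0.4775.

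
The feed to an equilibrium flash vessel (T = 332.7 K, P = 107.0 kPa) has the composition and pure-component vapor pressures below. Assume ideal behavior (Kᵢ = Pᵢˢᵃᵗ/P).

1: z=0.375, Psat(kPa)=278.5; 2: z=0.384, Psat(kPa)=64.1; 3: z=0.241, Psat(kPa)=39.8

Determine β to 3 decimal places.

Raoult's law: Kᵢ = Pᵢˢᵃᵗ/P = Pᵢˢᵃᵗ/107.0.
  K_1 = 278.5/107.0 = 2.60280, K_2 = 64.1/107.0 = 0.59907, K_3 = 39.8/107.0 = 0.37196
Let β = V/F and solve Σ zᵢ(Kᵢ−1)/(1+β(Kᵢ−1)) = 0.
g(0) = ΣzᵢKᵢ − 1 = 0.296 and g(1) = 1 − Σzᵢ/Kᵢ = -0.433, so a root lies in (0, 1).
Newton–Raphson from β = 0.5:
  β = 0.500: g = -0.0795, g' = -0.595 → β = 0.366
  β = 0.366: g = 0.0016, g' = -0.628 → β = 0.369
Converged at β = 0.369.

β = 0.369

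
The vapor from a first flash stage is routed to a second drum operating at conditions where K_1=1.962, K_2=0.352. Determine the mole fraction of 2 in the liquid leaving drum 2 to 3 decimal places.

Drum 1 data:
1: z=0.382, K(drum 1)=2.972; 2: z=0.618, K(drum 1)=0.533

x_2 (drum 2) = 0.598

Drum 1:
Material balance + equilibrium reduce to Σ zᵢ(Kᵢ−1)/(1+ψ₁(Kᵢ−1)) = 0.
Feasibility: ΣzᵢKᵢ = 1.465, Σzᵢ/Kᵢ = 1.288 — both > 1, two phases present.
Newton iteration, ψ₁⁰ = 0.5:
  ψ₁ = 0.500: g = 0.0028, g' = -0.606 → ψ₁ = 0.505
Converged at ψ₁ = 0.505.
Drum-1 compositions:
  1: x = 0.191, y = 0.569
  2: x = 0.809, y = 0.431
Drum-2 feed = drum-1 vapor: z₂ = (0.5691, 0.4309).
Drum 2:
Iterate (Newton) starting at ψ₂ = 0.43:
  ψ₂ = 0.430: g = 0.0001, g' = -0.611 → ψ₂ = 0.430
Converged at ψ₂ = 0.430.
  1: x = 0.402, y = 0.790
  2: x = 0.598, y = 0.210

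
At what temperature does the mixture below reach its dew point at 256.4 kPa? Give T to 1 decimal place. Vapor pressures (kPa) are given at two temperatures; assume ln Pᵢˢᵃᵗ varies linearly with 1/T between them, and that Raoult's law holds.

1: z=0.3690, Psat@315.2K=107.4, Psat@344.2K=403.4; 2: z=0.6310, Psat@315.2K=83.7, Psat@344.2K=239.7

Dew-point temperature: Σzᵢ·P/Pᵢˢᵃᵗ(T) = 1. Interpolate ln Pᵢˢᵃᵗ = aᵢ + bᵢ/T.
  T = 315.2 K: ΣzᵢP/Pᵢˢᵃᵗ = 2.8139
  T = 344.2 K: ΣzᵢP/Pᵢˢᵃᵗ = 0.9095
  T = 329.7 K: ΣzᵢP/Pᵢˢᵃᵗ = 1.5576
  T = 336.9 K: ΣzᵢP/Pᵢˢᵃᵗ = 1.1851
  T = 340.5 K: ΣzᵢP/Pᵢˢᵃᵗ = 1.0385
  T = 342.4 K: ΣzᵢP/Pᵢˢᵃᵗ = 0.9697
  T = 341.4 K: ΣzᵢP/Pᵢˢᵃᵗ = 1.0052
Interpolating between 341.4 K and 342.4 K gives T ≈ 341.5 K.

T = 341.5 K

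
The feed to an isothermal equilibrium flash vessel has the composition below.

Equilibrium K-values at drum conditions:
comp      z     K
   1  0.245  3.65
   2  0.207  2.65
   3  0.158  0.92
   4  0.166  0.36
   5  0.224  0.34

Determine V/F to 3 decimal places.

Iterate (Newton) starting at V/F = 0.4:
  V/F = 0.400: g = 0.1642, g' = -0.914 → V/F = 0.580
  V/F = 0.580: g = 0.0090, g' = -0.844 → V/F = 0.590
Converged at V/F = 0.590.

V/F = 0.590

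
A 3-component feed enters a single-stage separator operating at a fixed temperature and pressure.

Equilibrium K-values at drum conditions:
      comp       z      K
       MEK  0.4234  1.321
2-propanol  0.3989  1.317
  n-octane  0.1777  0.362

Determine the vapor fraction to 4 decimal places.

ψ = 0.7319

Material balance + equilibrium reduce to Σ zᵢ(Kᵢ−1)/(1+ψ(Kᵢ−1)) = 0.
g(0) = ΣzᵢKᵢ − 1 = 0.1490 and g(1) = 1 − Σzᵢ/Kᵢ = -0.1143, so a root lies in (0, 1).
Newton–Raphson from ψ = 0.34:
  ψ = 0.3400: g = 0.09191, g' = -0.1861 → ψ = 0.8339
  ψ = 0.8339: g = -0.03504, g' = -0.3825 → ψ = 0.7423
  ψ = 0.7423: g = -0.00325, g' = -0.3157 → ψ = 0.7320
  ψ = 0.7320: g = -0.00003, g' = -0.3096 → ψ = 0.7319
Converged at ψ = 0.7319.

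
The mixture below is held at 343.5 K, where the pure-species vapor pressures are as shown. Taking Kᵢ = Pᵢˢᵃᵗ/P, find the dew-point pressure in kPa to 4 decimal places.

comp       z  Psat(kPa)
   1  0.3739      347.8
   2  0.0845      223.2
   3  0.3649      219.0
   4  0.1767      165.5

At the dew point ψ → 1, so Σzᵢ/Kᵢ = 1 with Kᵢ = Pᵢˢᵃᵗ/P ⇒ 1/P = Σzᵢ/Pᵢˢᵃᵗ.
1/P = 0.3739/347.8 + 0.0845/223.2 + 0.3649/219.0 + 0.1767/165.5 = 0.0041875 ⇒ P = 238.8053 kPa

Pdew = 238.8053 kPa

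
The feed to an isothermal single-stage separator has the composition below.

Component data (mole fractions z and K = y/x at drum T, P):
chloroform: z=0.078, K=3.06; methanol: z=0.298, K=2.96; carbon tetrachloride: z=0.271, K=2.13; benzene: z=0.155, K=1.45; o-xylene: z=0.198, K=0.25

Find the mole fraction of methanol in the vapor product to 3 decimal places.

Rachford–Rice: g(ψ) = Σ zᵢ(Kᵢ−1)/(1+ψ(Kᵢ−1)) = 0.
Feasibility: ΣzᵢKᵢ = 1.972, Σzᵢ/Kᵢ = 1.152 — both > 1, two phases present.
Newton iteration, ψ⁰ = 0.5:
  ψ = 0.500: g = 0.3892, g' = -0.820 → ψ = 0.975
  ψ = 0.975: g = -0.1039, g' = -1.805 → ψ = 0.917
  ψ = 0.917: g = -0.0117, g' = -1.429 → ψ = 0.909
Converged at ψ = 0.909.
Compositions from xᵢ = zᵢ/(1+ψ(Kᵢ−1)), yᵢ = Kᵢxᵢ:
  chloroform: x = 0.027, y = 0.083
  methanol: x = 0.107, y = 0.317
  carbon tetrachloride: x = 0.134, y = 0.285
  benzene: x = 0.110, y = 0.160
  o-xylene: x = 0.622, y = 0.156

y_methanol = 0.317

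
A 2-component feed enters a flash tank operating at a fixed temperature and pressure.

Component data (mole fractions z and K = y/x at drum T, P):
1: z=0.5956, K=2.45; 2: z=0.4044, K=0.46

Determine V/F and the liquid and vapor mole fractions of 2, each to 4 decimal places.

Rachford–Rice: g(V/F) = Σ zᵢ(Kᵢ−1)/(1+V/F(Kᵢ−1)) = 0.
Feasibility: ΣzᵢKᵢ = 1.6452, Σzᵢ/Kᵢ = 1.1222 — both > 1, two phases present.
Iterate (Newton) starting at V/F = 0.5:
  V/F = 0.5000: g = 0.20150, g' = -0.6421 → V/F = 0.8138
  V/F = 0.8138: g = 0.00657, g' = -0.6388 → V/F = 0.8241
Converged at V/F = 0.8241.
Compositions from xᵢ = zᵢ/(1+V/F(Kᵢ−1)), yᵢ = Kᵢxᵢ:
  1: x = 0.2714, y = 0.6648
  2: x = 0.7286, y = 0.3352

V/F = 0.8241, x_2 = 0.7286, y_2 = 0.3352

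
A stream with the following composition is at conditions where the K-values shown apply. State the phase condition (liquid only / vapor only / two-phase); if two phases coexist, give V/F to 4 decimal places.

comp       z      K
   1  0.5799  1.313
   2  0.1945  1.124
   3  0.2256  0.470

two-phase, V/F = 0.5997

ΣzᵢKᵢ = 1.0861; Σzᵢ/Kᵢ = 1.0947.
Both exceed 1, so a two-phase solution exists.
Let ψ = V/F and solve Σ zᵢ(Kᵢ−1)/(1+ψ(Kᵢ−1)) = 0.
Iterate (Newton) starting at ψ = 0.63:
  ψ = 0.6300: g = -0.00552, g' = -0.1850 → ψ = 0.6002
  ψ = 0.6002: g = -0.00009, g' = -0.1791 → ψ = 0.5997
Converged at ψ = 0.5997.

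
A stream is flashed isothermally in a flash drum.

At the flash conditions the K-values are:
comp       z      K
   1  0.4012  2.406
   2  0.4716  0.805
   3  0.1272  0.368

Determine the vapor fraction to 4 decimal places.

Let ψ = V/F and solve Σ zᵢ(Kᵢ−1)/(1+ψ(Kᵢ−1)) = 0.
g(0) = ΣzᵢKᵢ − 1 = 0.3917 and g(1) = 1 − Σzᵢ/Kᵢ = -0.0982, so a root lies in (0, 1).
Iterate (Newton) starting at ψ = 0.5:
  ψ = 0.5000: g = 0.11180, g' = -0.4041 → ψ = 0.7767
  ψ = 0.7767: g = 0.00336, g' = -0.4021 → ψ = 0.7851
  ψ = 0.7851: g = -0.00001, g' = -0.4043 → ψ = 0.7850
Converged at ψ = 0.7850.

ψ = 0.7850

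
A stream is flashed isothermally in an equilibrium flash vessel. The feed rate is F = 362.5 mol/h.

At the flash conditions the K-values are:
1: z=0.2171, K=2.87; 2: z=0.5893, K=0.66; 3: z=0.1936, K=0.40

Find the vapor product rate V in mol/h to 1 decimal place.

Newton iteration, ψ⁰ = 0.69:
  ψ = 0.6900: g = -0.28274, g' = -0.4640 → ψ = 0.0806
  ψ = 0.0806: g = 0.02472, g' = -0.7223 → ψ = 0.1148
  ψ = 0.1148: g = 0.00095, g' = -0.6686 → ψ = 0.1163
Converged at ψ = 0.1163.
Then V = ψ·F = 0.1163·362.5 = 42.1 mol/h and L = F − V = 320.4 mol/h.

V = 42.1 mol/h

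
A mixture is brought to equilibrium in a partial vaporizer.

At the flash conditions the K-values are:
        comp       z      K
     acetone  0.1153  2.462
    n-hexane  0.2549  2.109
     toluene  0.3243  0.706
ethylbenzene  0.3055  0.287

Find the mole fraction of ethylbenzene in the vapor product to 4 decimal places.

Rachford–Rice: g(β) = Σ zᵢ(Kᵢ−1)/(1+β(Kᵢ−1)) = 0.
Feasibility: ΣzᵢKᵢ = 1.1381, Σzᵢ/Kᵢ = 1.6915 — both > 1, two phases present.
Newton iteration, β⁰ = 0.5:
  β = 0.5000: g = -0.17104, g' = -0.6256 → β = 0.2266
  β = 0.2266: g = -0.00940, g' = -0.5924 → β = 0.2107
  β = 0.2107: g = 0.00004, g' = -0.5970 → β = 0.2108
Converged at β = 0.2108.
Compositions from xᵢ = zᵢ/(1+β(Kᵢ−1)), yᵢ = Kᵢxᵢ:
  acetone: x = 0.0881, y = 0.2170
  n-hexane: x = 0.2066, y = 0.4357
  toluene: x = 0.3457, y = 0.2441
  ethylbenzene: x = 0.3595, y = 0.1032

y_ethylbenzene = 0.1032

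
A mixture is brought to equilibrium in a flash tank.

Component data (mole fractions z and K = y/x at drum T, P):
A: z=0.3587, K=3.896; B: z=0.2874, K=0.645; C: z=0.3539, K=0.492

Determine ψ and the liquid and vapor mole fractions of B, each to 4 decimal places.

Material balance + equilibrium reduce to Σ zᵢ(Kᵢ−1)/(1+ψ(Kᵢ−1)) = 0.
g(0) = ΣzᵢKᵢ − 1 = 0.7570 and g(1) = 1 − Σzᵢ/Kᵢ = -0.2570, so a root lies in (0, 1).
Newton–Raphson from ψ = 0.36:
  ψ = 0.3600: g = 0.17158, g' = -0.9055 → ψ = 0.5495
  ψ = 0.5495: g = 0.02472, g' = -0.6797 → ψ = 0.5859
  ψ = 0.5859: g = 0.00044, g' = -0.6566 → ψ = 0.5865
Converged at ψ = 0.5865.
Compositions from xᵢ = zᵢ/(1+ψ(Kᵢ−1)), yᵢ = Kᵢxᵢ:
  A: x = 0.1329, y = 0.5179
  B: x = 0.3630, y = 0.2341
  C: x = 0.5041, y = 0.2480

ψ = 0.5865, x_B = 0.3630, y_B = 0.2341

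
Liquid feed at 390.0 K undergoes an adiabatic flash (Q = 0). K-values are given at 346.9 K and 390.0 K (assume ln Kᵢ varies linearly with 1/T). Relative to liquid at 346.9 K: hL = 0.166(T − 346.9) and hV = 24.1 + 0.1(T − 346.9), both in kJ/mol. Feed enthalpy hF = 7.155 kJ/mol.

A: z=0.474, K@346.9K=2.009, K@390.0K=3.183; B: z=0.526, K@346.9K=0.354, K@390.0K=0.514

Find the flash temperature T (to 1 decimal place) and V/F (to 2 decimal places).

T = 350.8 K, V/F = 0.27

Adiabatic flash: solve Rachford–Rice at each trial T, then check hF = ψ·hV(T) + (1−ψ)·hL(T).
  T = 346.9 K: K = (2.009, 0.354), RR gives ψ = 0.212, H_out = 5.120 kJ/mol
  T = 390.0 K: K = (3.183, 0.514), RR gives ψ = 0.734, H_out = 22.764 kJ/mol
  T = 368.4 K: K = (2.562, 0.431), RR gives ψ = 0.496, H_out = 14.826 kJ/mol
  T = 357.6 K: K = (2.276, 0.392), RR gives ψ = 0.367, H_out = 10.356 kJ/mol
  T = 352.2 K: K = (2.139, 0.372), RR gives ψ = 0.293, H_out = 7.850 kJ/mol
  T = 349.5 K: K = (2.072, 0.363), RR gives ψ = 0.254, H_out = 6.498 kJ/mol
  T = 350.9 K: K = (2.107, 0.368), RR gives ψ = 0.275, H_out = 7.208 kJ/mol
Linear interpolation between T = 349.5 (H_out = 6.498) and T = 350.9 (H_out = 7.208) on hF = 7.155 gives T ≈ 350.8 K, at which ψ = 0.27.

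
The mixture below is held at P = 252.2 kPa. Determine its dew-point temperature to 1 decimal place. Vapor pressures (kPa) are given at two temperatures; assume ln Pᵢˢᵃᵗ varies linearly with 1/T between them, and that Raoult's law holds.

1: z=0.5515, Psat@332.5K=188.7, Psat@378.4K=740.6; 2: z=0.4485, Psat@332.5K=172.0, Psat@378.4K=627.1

T = 342.9 K

Dew-point temperature: Σzᵢ·P/Pᵢˢᵃᵗ(T) = 1. Interpolate ln Pᵢˢᵃᵗ = aᵢ + bᵢ/T.
  T = 332.5 K: ΣzᵢP/Pᵢˢᵃᵗ = 1.3947
  T = 378.4 K: ΣzᵢP/Pᵢˢᵃᵗ = 0.3682
  T = 355.4 K: ΣzᵢP/Pᵢˢᵃᵗ = 0.6873
  T = 343.9 K: ΣzᵢP/Pᵢˢᵃᵗ = 0.9691
  T = 338.2 K: ΣzᵢP/Pᵢˢᵃᵗ = 1.1590
  T = 341.0 K: ΣzᵢP/Pᵢˢᵃᵗ = 1.0607
Interpolating between 341.0 K and 343.9 K gives T ≈ 342.9 K.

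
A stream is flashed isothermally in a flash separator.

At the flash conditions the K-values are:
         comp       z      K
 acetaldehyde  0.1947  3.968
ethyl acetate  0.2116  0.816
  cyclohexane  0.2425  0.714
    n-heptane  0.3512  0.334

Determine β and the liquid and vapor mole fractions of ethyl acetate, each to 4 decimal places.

Iterate (Newton) starting at β = 0.5:
  β = 0.5000: g = -0.24184, g' = -0.6638 → β = 0.1357
  β = 0.1357: g = 0.04276, g' = -1.0890 → β = 0.1749
  β = 0.1749: g = 0.00239, g' = -0.9723 → β = 0.1774
Converged at β = 0.1774.
Compositions from xᵢ = zᵢ/(1+β(Kᵢ−1)), yᵢ = Kᵢxᵢ:
  acetaldehyde: x = 0.1275, y = 0.5061
  ethyl acetate: x = 0.2187, y = 0.1785
  cyclohexane: x = 0.2555, y = 0.1824
  n-heptane: x = 0.3983, y = 0.1330

β = 0.1774, x_ethyl acetate = 0.2187, y_ethyl acetate = 0.1785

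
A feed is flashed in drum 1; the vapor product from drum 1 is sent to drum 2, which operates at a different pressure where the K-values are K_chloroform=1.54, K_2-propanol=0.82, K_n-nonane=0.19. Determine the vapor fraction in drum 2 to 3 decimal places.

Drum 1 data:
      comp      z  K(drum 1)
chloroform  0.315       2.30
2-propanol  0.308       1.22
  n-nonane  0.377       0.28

Drum 1:
Let ψ₁ = V/F and solve Σ zᵢ(Kᵢ−1)/(1+ψ₁(Kᵢ−1)) = 0.
g(0) = ΣzᵢKᵢ − 1 = 0.206 and g(1) = 1 − Σzᵢ/Kᵢ = -0.736, so a root lies in (0, 1).
Newton–Raphson from ψ₁ = 0.65:
  ψ₁ = 0.650: g = -0.2290, g' = -0.858 → ψ₁ = 0.383
  ψ₁ = 0.383: g = -0.0390, g' = -0.623 → ψ₁ = 0.320
Converged at ψ₁ = 0.320.
Drum-1 compositions:
  chloroform: x = 0.223, y = 0.512
  2-propanol: x = 0.288, y = 0.351
  n-nonane: x = 0.490, y = 0.137
Drum-2 feed = drum-1 vapor: z₂ = (0.5118, 0.3511, 0.1371).
Drum 2:
Let ψ₂ = V/F and solve Σ zᵢ(Kᵢ−1)/(1+ψ₂(Kᵢ−1)) = 0.
Feasibility: ΣzᵢKᵢ = 1.102, Σzᵢ/Kᵢ = 1.482 — both > 1, two phases present.
Iterate (Newton) starting at ψ₂ = 0.63:
  ψ₂ = 0.630: g = -0.0919, g' = -0.473 → ψ₂ = 0.436
  ψ₂ = 0.436: g = -0.0165, g' = -0.326 → ψ₂ = 0.385
  ψ₂ = 0.385: g = -0.0005, g' = -0.305 → ψ₂ = 0.383
Converged at ψ₂ = 0.383.
  chloroform: x = 0.424, y = 0.653
  2-propanol: x = 0.377, y = 0.309
  n-nonane: x = 0.199, y = 0.038

V/F (drum 2) = 0.383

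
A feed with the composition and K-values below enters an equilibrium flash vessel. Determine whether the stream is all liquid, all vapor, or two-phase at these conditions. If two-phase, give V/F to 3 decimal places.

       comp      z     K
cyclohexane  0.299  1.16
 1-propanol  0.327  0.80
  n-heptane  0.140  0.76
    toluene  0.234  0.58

all liquid

ΣzᵢKᵢ = 0.851; Σzᵢ/Kᵢ = 1.254.
Since ΣzᵢKᵢ < 1 the mixture is below its bubble point — single liquid phase.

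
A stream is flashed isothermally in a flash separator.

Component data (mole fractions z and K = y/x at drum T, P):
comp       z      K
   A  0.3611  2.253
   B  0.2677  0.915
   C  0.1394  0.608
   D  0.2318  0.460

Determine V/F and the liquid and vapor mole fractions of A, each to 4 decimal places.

Rachford–Rice: g(V/F) = Σ zᵢ(Kᵢ−1)/(1+V/F(Kᵢ−1)) = 0.
Feasibility: ΣzᵢKᵢ = 1.2499, Σzᵢ/Kᵢ = 1.1860 — both > 1, two phases present.
Newton–Raphson from V/F = 0.5:
  V/F = 0.5000: g = 0.01498, g' = -0.3764 → V/F = 0.5398
  V/F = 0.5398: g = 0.00007, g' = -0.3730 → V/F = 0.5400
Converged at V/F = 0.5400.
Compositions from xᵢ = zᵢ/(1+V/F(Kᵢ−1)), yᵢ = Kᵢxᵢ:
  A: x = 0.2154, y = 0.4852
  B: x = 0.2806, y = 0.2567
  C: x = 0.1768, y = 0.1075
  D: x = 0.3272, y = 0.1505

V/F = 0.5400, x_A = 0.2154, y_A = 0.4852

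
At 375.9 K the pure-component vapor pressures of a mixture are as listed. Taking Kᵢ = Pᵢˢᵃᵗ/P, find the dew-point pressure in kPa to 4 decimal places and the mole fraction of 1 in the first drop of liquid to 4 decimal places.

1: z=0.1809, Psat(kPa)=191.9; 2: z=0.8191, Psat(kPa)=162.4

At the dew point ψ → 1, so Σzᵢ/Kᵢ = 1 with Kᵢ = Pᵢˢᵃᵗ/P ⇒ 1/P = Σzᵢ/Pᵢˢᵃᵗ.
1/P = 0.1809/191.9 + 0.8191/162.4 = 0.0059864 ⇒ P = 167.0454 kPa
xᵢ = zᵢP/Pᵢˢᵃᵗ ⇒ x_1 = 0.1809·167.0454/191.9 = 0.1575

Pdew = 167.0454 kPa, x_1 = 0.1575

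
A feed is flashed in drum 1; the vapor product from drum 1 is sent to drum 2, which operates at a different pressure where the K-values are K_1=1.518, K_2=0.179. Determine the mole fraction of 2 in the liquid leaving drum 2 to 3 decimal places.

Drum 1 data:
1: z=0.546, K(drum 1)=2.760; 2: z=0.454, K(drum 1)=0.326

x_2 (drum 2) = 0.387

Drum 1:
Rachford–Rice: g(ψ₁) = Σ zᵢ(Kᵢ−1)/(1+ψ₁(Kᵢ−1)) = 0.
Check two-phase: ΣzᵢKᵢ = 1.655 > 1 and Σzᵢ/Kᵢ = 1.590 > 1, so g(0) = 0.655 > 0 and g(1) = -0.590 < 0.
Binary case is linear: z₁(K₁−1)(1+ψ₁(K₂−1)) + z₂(K₂−1)(1+ψ₁(K₁−1)) = 0
⇒ ψ₁ = [z₁(K₁−1)+z₂(K₂−1)] / [−(K₁−1)(K₂−1)] = 0.6550/1.1862 = 0.552
Drum-1 compositions:
  1: x = 0.277, y = 0.764
  2: x = 0.723, y = 0.236
Drum-2 feed = drum-1 vapor: z₂ = (0.7643, 0.2357).
Drum 2:
Rachford–Rice: g(ψ₂) = Σ zᵢ(Kᵢ−1)/(1+ψ₂(Kᵢ−1)) = 0.
g(0) = ΣzᵢKᵢ − 1 = 0.202 and g(1) = 1 − Σzᵢ/Kᵢ = -0.820, so a root lies in (0, 1).
Newton iteration, ψ₂⁰ = 0.51:
  ψ₂ = 0.510: g = -0.0198, g' = -0.599 → ψ₂ = 0.477
  ψ₂ = 0.477: g = -0.0006, g' = -0.561 → ψ₂ = 0.476
Converged at ψ₂ = 0.476.
  1: x = 0.613, y = 0.931
  2: x = 0.387, y = 0.069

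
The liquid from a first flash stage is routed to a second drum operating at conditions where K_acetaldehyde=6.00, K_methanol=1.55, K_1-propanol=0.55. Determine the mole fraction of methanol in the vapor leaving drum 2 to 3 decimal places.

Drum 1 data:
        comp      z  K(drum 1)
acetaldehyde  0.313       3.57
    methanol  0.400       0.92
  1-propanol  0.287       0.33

Drum 1:
Rachford–Rice: g(ψ₁) = Σ zᵢ(Kᵢ−1)/(1+ψ₁(Kᵢ−1)) = 0.
Check two-phase: ΣzᵢKᵢ = 1.580 > 1 and Σzᵢ/Kᵢ = 1.392 > 1, so g(0) = 0.580 > 0 and g(1) = -0.392 < 0.
Newton iteration, ψ₁⁰ = 0.55:
  ψ₁ = 0.550: g = -0.0047, g' = -0.681 → ψ₁ = 0.543
Converged at ψ₁ = 0.543.
Drum-1 compositions:
  acetaldehyde: x = 0.131, y = 0.466
  methanol: x = 0.418, y = 0.385
  1-propanol: x = 0.451, y = 0.149
Drum-2 feed = drum-1 liquid: z₂ = (0.1306, 0.4182, 0.4512).
Drum 2:
Rachford–Rice: g(ψ₂) = Σ zᵢ(Kᵢ−1)/(1+ψ₂(Kᵢ−1)) = 0.
g(0) = ΣzᵢKᵢ − 1 = 0.680 and g(1) = 1 − Σzᵢ/Kᵢ = -0.112, so a root lies in (0, 1).
Newton iteration, ψ₂⁰ = 0.52:
  ψ₂ = 0.520: g = 0.0952, g' = -0.484 → ψ₂ = 0.717
  ψ₂ = 0.717: g = 0.0078, g' = -0.420 → ψ₂ = 0.735
Converged at ψ₂ = 0.735.
  acetaldehyde: x = 0.028, y = 0.168
  methanol: x = 0.298, y = 0.462
  1-propanol: x = 0.674, y = 0.371

y_methanol (drum 2) = 0.462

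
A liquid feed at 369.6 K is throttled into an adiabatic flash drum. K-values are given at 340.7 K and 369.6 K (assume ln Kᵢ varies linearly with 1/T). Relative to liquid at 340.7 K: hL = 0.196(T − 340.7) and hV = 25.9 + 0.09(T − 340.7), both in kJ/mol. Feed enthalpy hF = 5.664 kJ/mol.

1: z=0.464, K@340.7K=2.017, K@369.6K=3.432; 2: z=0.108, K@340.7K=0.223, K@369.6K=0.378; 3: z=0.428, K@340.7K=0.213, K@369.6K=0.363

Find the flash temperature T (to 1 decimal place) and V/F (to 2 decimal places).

T = 346.2 K, V/F = 0.18

Adiabatic flash: solve Rachford–Rice at each trial T, then check hF = ψ·hV(T) + (1−ψ)·hL(T).
  T = 340.7 K: K = (2.017, 0.223, 0.213), RR gives ψ = 0.064, H_out = 1.659 kJ/mol
  T = 369.6 K: K = (3.432, 0.378, 0.363), RR gives ψ = 0.511, H_out = 17.344 kJ/mol
  T = 355.1 K: K = (2.657, 0.293, 0.281), RR gives ψ = 0.324, H_out = 10.719 kJ/mol
  T = 347.9 K: K = (2.322, 0.256, 0.245), RR gives ψ = 0.211, H_out = 6.717 kJ/mol
  T = 344.3 K: K = (2.166, 0.239, 0.229), RR gives ψ = 0.143, H_out = 4.365 kJ/mol
  T = 346.1 K: K = (2.243, 0.248, 0.237), RR gives ψ = 0.178, H_out = 5.579 kJ/mol
Linear interpolation between T = 346.1 (H_out = 5.579) and T = 347.9 (H_out = 6.717) on hF = 5.664 gives T ≈ 346.2 K, at which ψ = 0.18.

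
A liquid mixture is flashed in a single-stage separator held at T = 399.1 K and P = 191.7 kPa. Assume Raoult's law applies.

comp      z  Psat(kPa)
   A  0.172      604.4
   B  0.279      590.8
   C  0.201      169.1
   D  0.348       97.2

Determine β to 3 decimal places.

Raoult's law: Kᵢ = Pᵢˢᵃᵗ/P = Pᵢˢᵃᵗ/191.7.
  K_A = 604.4/191.7 = 3.15284, K_B = 590.8/191.7 = 3.08190, K_C = 169.1/191.7 = 0.88211, K_D = 97.2/191.7 = 0.50704
Material balance + equilibrium reduce to Σ zᵢ(Kᵢ−1)/(1+β(Kᵢ−1)) = 0.
g(0) = ΣzᵢKᵢ − 1 = 0.756 and g(1) = 1 − Σzᵢ/Kᵢ = -0.059, so a root lies in (0, 1).
Iterate (Newton) starting at β = 0.53:
  β = 0.530: g = 0.1916, g' = -0.605 → β = 0.847
  β = 0.847: g = 0.0207, g' = -0.511 → β = 0.887
Converged at β = 0.887.

β = 0.887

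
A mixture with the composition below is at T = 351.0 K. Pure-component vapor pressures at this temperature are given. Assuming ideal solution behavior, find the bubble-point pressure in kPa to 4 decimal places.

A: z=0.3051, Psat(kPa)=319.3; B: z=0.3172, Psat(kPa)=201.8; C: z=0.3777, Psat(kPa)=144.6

At the bubble point ψ → 0, so ΣzᵢKᵢ = 1 with Kᵢ = Pᵢˢᵃᵗ/P ⇒ P = ΣzᵢPᵢˢᵃᵗ.
P = 0.3051·319.3 + 0.3172·201.8 + 0.3777·144.6 = 216.0448 kPa

Pbub = 216.0448 kPa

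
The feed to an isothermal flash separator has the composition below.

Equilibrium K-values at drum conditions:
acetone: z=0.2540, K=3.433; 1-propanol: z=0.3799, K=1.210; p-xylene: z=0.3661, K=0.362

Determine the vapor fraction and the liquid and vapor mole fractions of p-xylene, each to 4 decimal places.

ψ = 0.5125, x_p-xylene = 0.5440, y_p-xylene = 0.1969

Rachford–Rice: g(ψ) = Σ zᵢ(Kᵢ−1)/(1+ψ(Kᵢ−1)) = 0.
Check two-phase: ΣzᵢKᵢ = 1.4642 > 1 and Σzᵢ/Kᵢ = 1.3993 > 1, so g(0) = 0.4642 > 0 and g(1) = -0.3993 < 0.
Iterate (Newton) starting at ψ = 0.41:
  ψ = 0.4100: g = 0.06651, g' = -0.6643 → ψ = 0.5101
  ψ = 0.5101: g = 0.00154, g' = -0.6405 → ψ = 0.5125
Converged at ψ = 0.5125.
Compositions from xᵢ = zᵢ/(1+ψ(Kᵢ−1)), yᵢ = Kᵢxᵢ:
  acetone: x = 0.1130, y = 0.3881
  1-propanol: x = 0.3430, y = 0.4150
  p-xylene: x = 0.5440, y = 0.1969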